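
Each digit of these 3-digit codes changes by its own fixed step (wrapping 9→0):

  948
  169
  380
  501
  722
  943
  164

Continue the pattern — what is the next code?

385

First digit: +2 each step, mod 10; 9, 1, 3, 5, 7, 9, 1 → 3.
Second digit — +2 each step, mod 10: 4, 6, 8, 0, 2, 4, 6 → 8.
Third digit: +1 each step, mod 10, so 8, 9, 0, 1, 2, 3, 4 → 5.
So the next code is 385.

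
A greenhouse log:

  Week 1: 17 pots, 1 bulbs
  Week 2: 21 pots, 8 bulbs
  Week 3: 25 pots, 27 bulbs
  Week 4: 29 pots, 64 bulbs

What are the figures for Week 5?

Pots: +4 each step, so 17, 21, 25, 29 → 33.
Bulbs: perfect cubes: 1³, 2³, 3³, …, so 1, 8, 27, 64 → 125.
Putting it together: 33 pots, 125 bulbs.

33 pots, 125 bulbs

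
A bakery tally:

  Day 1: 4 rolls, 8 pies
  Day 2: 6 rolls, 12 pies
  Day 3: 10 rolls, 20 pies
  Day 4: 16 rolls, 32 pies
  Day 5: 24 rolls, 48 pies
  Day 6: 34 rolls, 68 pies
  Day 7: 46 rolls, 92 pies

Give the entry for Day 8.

60 rolls, 120 pies

Rolls: differences are 2, 4, 6, … (increasing by 2 each time); 4, 6, 10, 16, 24, 34, 46 → 60.
Pies: 8, 12, 20, 32, 48, 68, 92 → 120 (always 2 × the rolls).
Combining the parts gives 60 rolls, 120 pies.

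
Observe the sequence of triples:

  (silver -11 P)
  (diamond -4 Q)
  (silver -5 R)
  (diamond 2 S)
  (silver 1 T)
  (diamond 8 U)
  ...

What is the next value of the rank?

Rank: alternates silver ↔ diamond, so silver, diamond, silver, diamond, silver, diamond → silver.

silver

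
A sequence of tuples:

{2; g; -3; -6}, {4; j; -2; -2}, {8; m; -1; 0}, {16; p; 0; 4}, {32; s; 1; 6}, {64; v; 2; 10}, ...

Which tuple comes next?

{128; y; 3; 12}

For the first value, ×2 each step: 2, 4, 8, 16, 32, 64 → 128.
Letter: letters move forward 3 places in the alphabet, so g, j, m, p, s, v → y.
For the third value, +1 each step: -3, -2, -1, 0, 1, 2 → 3.
Fourth value — alternating steps +4, +2, +4, +2, …: -6, -2, 0, 4, 6, 10 → 12.
So the next tuple is {128; y; 3; 12}.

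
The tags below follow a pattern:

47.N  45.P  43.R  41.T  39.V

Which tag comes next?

For the first component, −2 each step: 47, 45, 43, 41, 39 → 37.
Letter goes N, P, R, T, V → X (letters move forward 2 places in the alphabet).
So the next tag is 37.X.

37.X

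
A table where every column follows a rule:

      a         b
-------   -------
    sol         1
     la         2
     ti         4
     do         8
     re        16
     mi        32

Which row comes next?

Column a: sol, la, ti, do, re, mi → fa (runs through the solfège scale do→ti).
Column b: ×2 each step, so 1, 2, 4, 8, 16, 32 → 64.
So the next row is fa  64.

fa  64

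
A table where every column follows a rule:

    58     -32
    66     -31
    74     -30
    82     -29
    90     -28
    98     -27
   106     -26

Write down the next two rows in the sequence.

First component goes 58, 66, 74, 82, 90, 98, 106 → 114 → 122 (+8 each step).
For the second component, +1 each step: -32, -31, -30, -29, -28, -27, -26 → -25 → -24.
Putting the parts together: 114  -25 and then 122  -24.

114  -25; 122  -24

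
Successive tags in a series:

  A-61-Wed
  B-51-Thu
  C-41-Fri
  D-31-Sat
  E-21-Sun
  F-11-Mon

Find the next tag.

Letter — letters move forward 1 place in the alphabet: A, B, C, D, E, F → G.
Second component: 61, 51, 41, 31, 21, 11 → 1 (−10 each step).
For the day, runs through the weekdays Mon→Sun: Wed, Thu, Fri, Sat, Sun, Mon → Tue.
Putting it together: G-1-Tue.

G-1-Tue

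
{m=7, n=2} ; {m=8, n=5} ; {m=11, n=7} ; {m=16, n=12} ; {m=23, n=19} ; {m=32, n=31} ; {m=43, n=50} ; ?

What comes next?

M: differences are 1, 3, 5, … (increasing by 2 each time); 7, 8, 11, 16, 23, 32, 43 → 56.
N: each term is the sum of the two before it; 2, 5, 7, 12, 19, 31, 50 → 81.
Combining the parts gives {m=56, n=81}.

{m=56, n=81}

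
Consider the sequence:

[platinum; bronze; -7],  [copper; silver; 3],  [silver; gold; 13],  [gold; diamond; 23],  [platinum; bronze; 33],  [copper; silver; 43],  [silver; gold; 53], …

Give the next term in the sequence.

Metal: platinum, copper, silver, gold, platinum, copper, silver → gold (repeats platinum → copper → silver → gold).
Rank goes bronze, silver, gold, diamond, bronze, silver, gold → diamond (repeats bronze → silver → gold → diamond).
Third component goes -7, 3, 13, 23, 33, 43, 53 → 63 (+10 each step).
Putting it together: [gold; diamond; 63].

[gold; diamond; 63]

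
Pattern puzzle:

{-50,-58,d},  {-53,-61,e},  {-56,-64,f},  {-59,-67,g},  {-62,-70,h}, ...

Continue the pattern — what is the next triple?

{-65,-73,i}

First slot: −3 each step; -50, -53, -56, -59, -62 → -65.
For the second slot, always 8 less than the first slot: -58, -61, -64, -67, -70 → -73.
Letter: letters move forward 1 place in the alphabet, so d, e, f, g, h → i.
Putting it together: {-65,-73,i}.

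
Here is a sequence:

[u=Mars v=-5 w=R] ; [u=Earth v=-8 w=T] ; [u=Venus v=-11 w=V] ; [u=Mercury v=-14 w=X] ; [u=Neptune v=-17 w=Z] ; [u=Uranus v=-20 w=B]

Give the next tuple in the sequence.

[u=Saturn v=-23 w=D]

U goes Mars, Earth, Venus, Mercury, Neptune, Uranus → Saturn (runs backward through the planets Mercury→Neptune).
For the v, −3 each step: -5, -8, -11, -14, -17, -20 → -23.
W — letters move forward 2 places in the alphabet, wrapping Z→A: R, T, V, X, Z, B → D.
Combining the parts gives [u=Saturn v=-23 w=D].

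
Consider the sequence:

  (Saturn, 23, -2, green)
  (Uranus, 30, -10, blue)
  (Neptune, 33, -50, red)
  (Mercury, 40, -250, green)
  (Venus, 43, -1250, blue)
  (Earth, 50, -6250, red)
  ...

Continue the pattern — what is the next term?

Planet — runs through the planets Mercury→Neptune: Saturn, Uranus, Neptune, Mercury, Venus, Earth → Mars.
Second value goes 23, 30, 33, 40, 43, 50 → 53 (alternating steps +7, +3, +7, +3, …).
Third value: ×5 each step, so -2, -10, -50, -250, -1250, -6250 → -31250.
For the colour, repeats green → blue → red: green, blue, red, green, blue, red → green.
Combining the parts gives (Mars, 53, -31250, green).

(Mars, 53, -31250, green)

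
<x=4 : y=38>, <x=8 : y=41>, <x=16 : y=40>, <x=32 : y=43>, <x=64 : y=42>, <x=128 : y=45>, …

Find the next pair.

<x=256 : y=44>

X: ×2 each step; 4, 8, 16, 32, 64, 128 → 256.
Y — alternating steps +3, −1, +3, −1, …: 38, 41, 40, 43, 42, 45 → 44.
So the next pair is <x=256 : y=44>.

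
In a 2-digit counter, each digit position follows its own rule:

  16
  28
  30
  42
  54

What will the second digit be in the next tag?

First digit goes 1, 2, 3, 4, 5 → 6 (+1 each step, mod 10).
Second digit: +2 each step, mod 10, so 6, 8, 0, 2, 4 → 6.

6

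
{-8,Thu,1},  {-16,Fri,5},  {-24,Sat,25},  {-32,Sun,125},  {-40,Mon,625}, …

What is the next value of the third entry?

3125

Third entry goes 1, 5, 25, 125, 625 → 3125 (×5 each step).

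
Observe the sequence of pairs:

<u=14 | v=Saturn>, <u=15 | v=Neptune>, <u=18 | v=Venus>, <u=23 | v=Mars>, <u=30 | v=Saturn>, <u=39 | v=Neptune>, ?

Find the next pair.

<u=50 | v=Venus>

For the u, differences are 1, 3, 5, … (increasing by 2 each time): 14, 15, 18, 23, 30, 39 → 50.
V: repeats Saturn → Neptune → Venus → Mars; Saturn, Neptune, Venus, Mars, Saturn, Neptune → Venus.
Combining the parts gives <u=50 | v=Venus>.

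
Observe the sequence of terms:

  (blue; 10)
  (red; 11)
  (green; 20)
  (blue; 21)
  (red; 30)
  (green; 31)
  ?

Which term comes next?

Colour: repeats blue → red → green; blue, red, green, blue, red, green → blue.
For the second value, alternating steps +1, +9, +1, +9, …: 10, 11, 20, 21, 30, 31 → 40.
Combining the parts gives (blue; 40).

(blue; 40)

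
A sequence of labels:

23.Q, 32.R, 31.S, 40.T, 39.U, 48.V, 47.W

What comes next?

First component: alternating steps +9, −1, +9, −1, …, so 23, 32, 31, 40, 39, 48, 47 → 56.
Letter — letters move forward 1 place in the alphabet: Q, R, S, T, U, V, W → X.
So the next label is 56.X.

56.X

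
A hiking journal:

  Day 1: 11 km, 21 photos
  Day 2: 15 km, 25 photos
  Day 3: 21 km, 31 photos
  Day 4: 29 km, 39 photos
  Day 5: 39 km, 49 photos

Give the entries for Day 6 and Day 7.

Km: 11, 15, 21, 29, 39 → 51 → 65 (differences are 4, 6, 8, … (increasing by 2 each time)).
For the photos, always 10 more than the km: 21, 25, 31, 39, 49 → 61 → 75.
Putting the parts together: 51 km, 61 photos and then 65 km, 75 photos.

51 km, 61 photos; 65 km, 75 photos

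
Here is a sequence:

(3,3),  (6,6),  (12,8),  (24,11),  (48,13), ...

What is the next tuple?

First entry: 3, 6, 12, 24, 48 → 96 (×2 each step).
For the second entry, alternating steps +3, +2, +3, +2, …: 3, 6, 8, 11, 13 → 16.
Putting it together: (96,16).

(96,16)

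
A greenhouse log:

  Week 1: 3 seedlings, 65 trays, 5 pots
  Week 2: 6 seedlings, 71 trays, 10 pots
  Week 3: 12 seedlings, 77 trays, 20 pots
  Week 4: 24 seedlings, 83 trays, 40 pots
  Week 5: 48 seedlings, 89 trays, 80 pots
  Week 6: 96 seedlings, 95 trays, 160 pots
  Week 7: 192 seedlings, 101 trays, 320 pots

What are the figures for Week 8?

For the seedlings, ×2 each step: 3, 6, 12, 24, 48, 96, 192 → 384.
Trays: 65, 71, 77, 83, 89, 95, 101 → 107 (+6 each step).
For the pots, ×2 each step: 5, 10, 20, 40, 80, 160, 320 → 640.
Combining the parts gives 384 seedlings, 107 trays, 640 pots.

384 seedlings, 107 trays, 640 pots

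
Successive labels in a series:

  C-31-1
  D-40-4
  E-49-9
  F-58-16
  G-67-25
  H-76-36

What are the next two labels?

Letter goes C, D, E, F, G, H → I → J (letters move forward 1 place in the alphabet).
Second component: 31, 40, 49, 58, 67, 76 → 85 → 94 (+9 each step).
Third component — perfect squares: 1², 2², 3², …: 1, 4, 9, 16, 25, 36 → 49 → 64.
So the next two labels are I-85-49 and J-94-64.

I-85-49, J-94-64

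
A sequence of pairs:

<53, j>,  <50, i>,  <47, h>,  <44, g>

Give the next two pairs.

First coordinate: −3 each step; 53, 50, 47, 44 → 41 → 38.
For the letter, letters move back 1 place in the alphabet: j, i, h, g → f → e.
So the next two pairs are <41, f> and <38, e>.

<41, f>, <38, e>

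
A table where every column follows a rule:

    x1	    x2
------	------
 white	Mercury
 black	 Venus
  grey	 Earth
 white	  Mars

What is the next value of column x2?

Column x2 — runs through the planets Mercury→Neptune: Mercury, Venus, Earth, Mars → Jupiter.

Jupiter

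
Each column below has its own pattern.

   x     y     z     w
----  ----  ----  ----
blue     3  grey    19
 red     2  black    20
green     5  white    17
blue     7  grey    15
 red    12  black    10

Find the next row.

Column x: repeats blue → red → green, so blue, red, green, blue, red → green.
Column y: each term is the sum of the two before it, so 3, 2, 5, 7, 12 → 19.
Column z goes grey, black, white, grey, black → white (repeats grey → black → white).
Column w: together with the column y always sums to 22; 19, 20, 17, 15, 10 → 3.
Putting it together: green  19  white  3.

green  19  white  3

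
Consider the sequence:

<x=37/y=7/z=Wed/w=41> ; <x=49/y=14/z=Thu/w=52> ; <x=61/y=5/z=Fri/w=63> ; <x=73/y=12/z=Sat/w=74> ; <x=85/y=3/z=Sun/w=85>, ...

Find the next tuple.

<x=97/y=10/z=Mon/w=96>

X — +12 each step: 37, 49, 61, 73, 85 → 97.
Y: alternating steps +7, −9, +7, −9, …, so 7, 14, 5, 12, 3 → 10.
Z: runs through the weekdays Mon→Sun; Wed, Thu, Fri, Sat, Sun → Mon.
W — +11 each step: 41, 52, 63, 74, 85 → 96.
Combining the parts gives <x=97/y=10/z=Mon/w=96>.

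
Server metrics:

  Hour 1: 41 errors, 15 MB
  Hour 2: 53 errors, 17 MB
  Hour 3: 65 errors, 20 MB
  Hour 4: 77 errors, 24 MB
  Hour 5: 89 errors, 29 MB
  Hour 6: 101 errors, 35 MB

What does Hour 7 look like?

113 errors, 42 MB

Errors — +12 each step: 41, 53, 65, 77, 89, 101 → 113.
For the MB, differences are 2, 3, 4, … (increasing by 1 each time): 15, 17, 20, 24, 29, 35 → 42.
Putting it together: 113 errors, 42 MB.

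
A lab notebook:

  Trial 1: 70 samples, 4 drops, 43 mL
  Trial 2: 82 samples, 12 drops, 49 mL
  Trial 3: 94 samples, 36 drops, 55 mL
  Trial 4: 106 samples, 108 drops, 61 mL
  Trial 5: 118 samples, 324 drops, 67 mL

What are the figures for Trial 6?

130 samples, 972 drops, 73 mL

Samples goes 70, 82, 94, 106, 118 → 130 (+12 each step).
Drops goes 4, 12, 36, 108, 324 → 972 (×3 each step).
ML — +6 each step: 43, 49, 55, 61, 67 → 73.
Combining the parts gives 130 samples, 972 drops, 73 mL.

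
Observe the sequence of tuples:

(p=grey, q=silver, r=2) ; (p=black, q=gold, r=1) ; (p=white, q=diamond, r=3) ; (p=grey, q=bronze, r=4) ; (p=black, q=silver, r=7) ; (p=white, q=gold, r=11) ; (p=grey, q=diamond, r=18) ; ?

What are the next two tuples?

P: repeats grey → black → white; grey, black, white, grey, black, white, grey → black → white.
Q goes silver, gold, diamond, bronze, silver, gold, diamond → bronze → silver (repeats silver → gold → diamond → bronze).
R — each term is the sum of the two before it: 2, 1, 3, 4, 7, 11, 18 → 29 → 47.
Putting the parts together: (p=black, q=bronze, r=29) and then (p=white, q=silver, r=47).

(p=black, q=bronze, r=29), (p=white, q=silver, r=47)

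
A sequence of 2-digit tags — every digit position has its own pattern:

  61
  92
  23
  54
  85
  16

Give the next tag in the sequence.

47

First digit: +3 each step, mod 10, so 6, 9, 2, 5, 8, 1 → 4.
Second digit: +1 each step, mod 10; 1, 2, 3, 4, 5, 6 → 7.
So the next tag is 47.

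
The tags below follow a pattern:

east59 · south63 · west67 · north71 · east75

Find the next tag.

Direction goes east, south, west, north, east → south (repeats east → south → west → north).
Second component: +4 each step, so 59, 63, 67, 71, 75 → 79.
Putting it together: south79.

south79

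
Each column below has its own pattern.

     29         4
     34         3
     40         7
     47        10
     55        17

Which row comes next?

64  27

First component: differences are 5, 6, 7, … (increasing by 1 each time), so 29, 34, 40, 47, 55 → 64.
Second component goes 4, 3, 7, 10, 17 → 27 (each term is the sum of the two before it).
Putting it together: 64  27.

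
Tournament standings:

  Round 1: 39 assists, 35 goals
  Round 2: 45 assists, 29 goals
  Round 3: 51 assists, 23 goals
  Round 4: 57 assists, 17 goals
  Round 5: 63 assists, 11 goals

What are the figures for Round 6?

For the assists, +6 each step: 39, 45, 51, 57, 63 → 69.
Goals: 35, 29, 23, 17, 11 → 5 (together with the assists always sums to 74).
So the next line is 69 assists, 5 goals.

69 assists, 5 goals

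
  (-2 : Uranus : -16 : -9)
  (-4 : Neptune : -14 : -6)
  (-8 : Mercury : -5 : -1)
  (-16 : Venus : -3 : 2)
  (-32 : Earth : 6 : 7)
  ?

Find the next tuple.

(-64 : Mars : 8 : 10)

First coordinate — ×2 each step: -2, -4, -8, -16, -32 → -64.
Planet — runs through the planets Mercury→Neptune: Uranus, Neptune, Mercury, Venus, Earth → Mars.
For the third coordinate, alternating steps +2, +9, +2, +9, …: -16, -14, -5, -3, 6 → 8.
Fourth coordinate: alternating steps +3, +5, +3, +5, …, so -9, -6, -1, 2, 7 → 10.
Putting it together: (-64 : Mars : 8 : 10).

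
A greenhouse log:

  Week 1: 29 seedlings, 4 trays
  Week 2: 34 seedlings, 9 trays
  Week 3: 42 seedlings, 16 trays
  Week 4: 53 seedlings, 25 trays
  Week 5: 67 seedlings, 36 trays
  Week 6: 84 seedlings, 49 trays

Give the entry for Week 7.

104 seedlings, 64 trays

Seedlings — differences are 5, 8, 11, … (increasing by 3 each time): 29, 34, 42, 53, 67, 84 → 104.
Trays: perfect squares: 2², 3², 4², …; 4, 9, 16, 25, 36, 49 → 64.
Combining the parts gives 104 seedlings, 64 trays.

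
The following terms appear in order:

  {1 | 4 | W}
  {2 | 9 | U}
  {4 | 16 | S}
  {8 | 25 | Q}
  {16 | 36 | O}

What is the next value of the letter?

For the letter, letters move back 2 places in the alphabet: W, U, S, Q, O → M.

M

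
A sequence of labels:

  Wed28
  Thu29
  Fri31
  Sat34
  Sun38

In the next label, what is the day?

Day — runs through the weekdays Mon→Sun: Wed, Thu, Fri, Sat, Sun → Mon.
Second component: 28, 29, 31, 34, 38 → 43 (differences are 1, 2, 3, … (increasing by 1 each time)).

Mon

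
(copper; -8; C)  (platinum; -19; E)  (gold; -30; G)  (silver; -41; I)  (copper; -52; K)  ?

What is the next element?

Metal — repeats copper → platinum → gold → silver: copper, platinum, gold, silver, copper → platinum.
Second component: −11 each step; -8, -19, -30, -41, -52 → -63.
Letter — letters move forward 2 places in the alphabet: C, E, G, I, K → M.
Combining the parts gives (platinum; -63; M).

(platinum; -63; M)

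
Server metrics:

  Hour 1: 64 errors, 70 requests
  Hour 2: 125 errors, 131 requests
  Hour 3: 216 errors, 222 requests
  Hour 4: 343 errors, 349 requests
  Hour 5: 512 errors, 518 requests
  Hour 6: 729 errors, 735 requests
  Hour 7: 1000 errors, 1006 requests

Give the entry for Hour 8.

1331 errors, 1337 requests

Errors: 64, 125, 216, 343, 512, 729, 1000 → 1331 (perfect cubes: 4³, 5³, 6³, …).
Requests — always 6 more than the errors: 70, 131, 222, 349, 518, 735, 1006 → 1337.
So the next record is 1331 errors, 1337 requests.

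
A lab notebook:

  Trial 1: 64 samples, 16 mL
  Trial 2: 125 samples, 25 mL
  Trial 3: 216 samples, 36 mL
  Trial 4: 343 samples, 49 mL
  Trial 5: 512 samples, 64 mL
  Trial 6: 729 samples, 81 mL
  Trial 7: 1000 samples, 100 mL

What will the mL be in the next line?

121

ML: perfect squares: 4², 5², 6², …; 16, 25, 36, 49, 64, 81, 100 → 121.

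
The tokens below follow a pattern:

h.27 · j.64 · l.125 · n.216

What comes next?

Letter: h, j, l, n → p (letters move forward 2 places in the alphabet).
Second component: perfect cubes: 3³, 4³, 5³, …; 27, 64, 125, 216 → 343.
Putting it together: p.343.

p.343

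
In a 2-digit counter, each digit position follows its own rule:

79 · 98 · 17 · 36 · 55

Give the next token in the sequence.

For the first digit, +2 each step, mod 10: 7, 9, 1, 3, 5 → 7.
Second digit: −1 each step, mod 10; 9, 8, 7, 6, 5 → 4.
So the next token is 74.

74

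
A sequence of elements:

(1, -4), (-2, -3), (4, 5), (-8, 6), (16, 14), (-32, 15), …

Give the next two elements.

First part: ×(-2) each step; 1, -2, 4, -8, 16, -32 → 64 → -128.
For the second part, alternating steps +1, +8, +1, +8, …: -4, -3, 5, 6, 14, 15 → 23 → 24.
So the next two elements are (64, 23) and (-128, 24).

(64, 23), (-128, 24)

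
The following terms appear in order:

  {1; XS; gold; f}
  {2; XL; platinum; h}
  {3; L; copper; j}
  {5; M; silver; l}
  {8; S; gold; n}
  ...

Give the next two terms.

First entry: each term is the sum of the two before it; 1, 2, 3, 5, 8 → 13 → 21.
Size: runs backward through clothing sizes XS→XL, so XS, XL, L, M, S → XS → XL.
Metal: repeats gold → platinum → copper → silver, so gold, platinum, copper, silver, gold → platinum → copper.
Letter: letters move forward 2 places in the alphabet, so f, h, j, l, n → p → r.
Putting the parts together: {13; XS; platinum; p} and then {21; XL; copper; r}.

{13; XS; platinum; p}, {21; XL; copper; r}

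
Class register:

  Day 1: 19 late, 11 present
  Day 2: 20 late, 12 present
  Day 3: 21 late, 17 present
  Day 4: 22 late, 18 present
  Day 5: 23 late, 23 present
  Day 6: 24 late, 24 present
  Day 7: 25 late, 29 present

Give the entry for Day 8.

26 late, 30 present

Late: +1 each step, so 19, 20, 21, 22, 23, 24, 25 → 26.
For the present, alternating steps +1, +5, +1, +5, …: 11, 12, 17, 18, 23, 24, 29 → 30.
Putting it together: 26 late, 30 present.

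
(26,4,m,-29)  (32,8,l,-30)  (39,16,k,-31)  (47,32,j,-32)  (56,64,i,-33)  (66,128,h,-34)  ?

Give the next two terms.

First value: differences are 6, 7, 8, … (increasing by 1 each time); 26, 32, 39, 47, 56, 66 → 77 → 89.
Second value: ×2 each step; 4, 8, 16, 32, 64, 128 → 256 → 512.
Letter: letters move back 1 place in the alphabet, so m, l, k, j, i, h → g → f.
Fourth value: −1 each step, so -29, -30, -31, -32, -33, -34 → -35 → -36.
Putting the parts together: (77,256,g,-35) and then (89,512,f,-36).

(77,256,g,-35), (89,512,f,-36)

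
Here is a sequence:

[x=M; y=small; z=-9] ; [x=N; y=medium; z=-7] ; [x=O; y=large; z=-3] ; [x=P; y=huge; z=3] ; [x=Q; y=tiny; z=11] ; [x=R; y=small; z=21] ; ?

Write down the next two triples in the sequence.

X: M, N, O, P, Q, R → S → T (letters move forward 1 place in the alphabet).
Y: repeats small → medium → large → huge → tiny, so small, medium, large, huge, tiny, small → medium → large.
Z: differences are 2, 4, 6, … (increasing by 2 each time); -9, -7, -3, 3, 11, 21 → 33 → 47.
Putting the parts together: [x=S; y=medium; z=33] and then [x=T; y=large; z=47].

[x=S; y=medium; z=33], [x=T; y=large; z=47]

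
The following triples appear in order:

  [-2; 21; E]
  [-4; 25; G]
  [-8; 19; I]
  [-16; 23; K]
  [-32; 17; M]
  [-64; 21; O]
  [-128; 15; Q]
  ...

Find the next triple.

First component goes -2, -4, -8, -16, -32, -64, -128 → -256 (×2 each step).
Second component: alternating steps +4, −6, +4, −6, …; 21, 25, 19, 23, 17, 21, 15 → 19.
Letter: letters move forward 2 places in the alphabet, so E, G, I, K, M, O, Q → S.
So the next triple is [-256; 19; S].

[-256; 19; S]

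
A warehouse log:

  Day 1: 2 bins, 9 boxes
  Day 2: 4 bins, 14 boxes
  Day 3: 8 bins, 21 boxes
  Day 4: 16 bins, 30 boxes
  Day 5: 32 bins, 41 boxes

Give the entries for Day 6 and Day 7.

For the bins, ×2 each step: 2, 4, 8, 16, 32 → 64 → 128.
Boxes: 9, 14, 21, 30, 41 → 54 → 69 (differences are 5, 7, 9, … (increasing by 2 each time)).
Putting the parts together: 64 bins, 54 boxes and then 128 bins, 69 boxes.

64 bins, 54 boxes; 128 bins, 69 boxes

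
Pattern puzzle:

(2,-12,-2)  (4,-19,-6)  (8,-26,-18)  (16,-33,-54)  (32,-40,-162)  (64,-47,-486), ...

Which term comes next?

First value: ×2 each step; 2, 4, 8, 16, 32, 64 → 128.
For the second value, −7 each step: -12, -19, -26, -33, -40, -47 → -54.
Third value: -2, -6, -18, -54, -162, -486 → -1458 (×3 each step).
So the next term is (128,-54,-1458).

(128,-54,-1458)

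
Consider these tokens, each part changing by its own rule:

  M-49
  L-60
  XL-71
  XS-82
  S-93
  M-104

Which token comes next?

L-115

Size: repeats M → L → XL → XS → S, so M, L, XL, XS, S, M → L.
Second component: +11 each step; 49, 60, 71, 82, 93, 104 → 115.
So the next token is L-115.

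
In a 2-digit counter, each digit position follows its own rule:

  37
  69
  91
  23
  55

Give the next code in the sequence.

First digit goes 3, 6, 9, 2, 5 → 8 (+3 each step, mod 10).
Second digit: +2 each step, mod 10, so 7, 9, 1, 3, 5 → 7.
So the next code is 87.

87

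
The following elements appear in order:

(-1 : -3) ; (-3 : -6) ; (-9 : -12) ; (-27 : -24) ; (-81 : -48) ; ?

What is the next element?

First component — ×3 each step: -1, -3, -9, -27, -81 → -243.
Second component: ×2 each step, so -3, -6, -12, -24, -48 → -96.
Putting it together: (-243 : -96).

(-243 : -96)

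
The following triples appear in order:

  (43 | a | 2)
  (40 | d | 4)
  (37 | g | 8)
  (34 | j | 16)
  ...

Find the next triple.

First coordinate: −3 each step; 43, 40, 37, 34 → 31.
Letter: letters move forward 3 places in the alphabet; a, d, g, j → m.
Third coordinate: 2, 4, 8, 16 → 32 (×2 each step).
Putting it together: (31 | m | 32).

(31 | m | 32)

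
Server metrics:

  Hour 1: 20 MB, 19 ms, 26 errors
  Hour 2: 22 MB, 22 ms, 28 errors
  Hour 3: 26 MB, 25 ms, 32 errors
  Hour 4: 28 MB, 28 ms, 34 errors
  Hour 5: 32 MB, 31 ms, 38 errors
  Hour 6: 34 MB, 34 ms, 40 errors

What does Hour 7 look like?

38 MB, 37 ms, 44 errors

MB goes 20, 22, 26, 28, 32, 34 → 38 (alternating steps +2, +4, +2, +4, …).
Ms: +3 each step; 19, 22, 25, 28, 31, 34 → 37.
Errors goes 26, 28, 32, 34, 38, 40 → 44 (always 6 more than the MB).
So the next row is 38 MB, 37 ms, 44 errors.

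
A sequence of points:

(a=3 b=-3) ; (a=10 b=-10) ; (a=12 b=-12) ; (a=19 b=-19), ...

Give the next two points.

A — alternating steps +7, +2, +7, +2, …: 3, 10, 12, 19 → 21 → 28.
B — always the negative of the a: -3, -10, -12, -19 → -21 → -28.
So the next two points are (a=21 b=-21) and (a=28 b=-28).

(a=21 b=-21), (a=28 b=-28)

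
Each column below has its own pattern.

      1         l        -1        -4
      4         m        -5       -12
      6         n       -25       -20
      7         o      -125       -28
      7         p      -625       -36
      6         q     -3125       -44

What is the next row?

4  r  -15625  -52

First component: differences are 3, 2, 1, … (decreasing by 1 each time); 1, 4, 6, 7, 7, 6 → 4.
Letter: l, m, n, o, p, q → r (letters move forward 1 place in the alphabet).
For the third component, ×5 each step: -1, -5, -25, -125, -625, -3125 → -15625.
Fourth component: −8 each step; -4, -12, -20, -28, -36, -44 → -52.
Combining the parts gives 4  r  -15625  -52.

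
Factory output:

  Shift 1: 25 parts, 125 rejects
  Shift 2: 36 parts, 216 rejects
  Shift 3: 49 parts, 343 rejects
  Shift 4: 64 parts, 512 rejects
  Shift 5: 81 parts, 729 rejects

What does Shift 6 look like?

For the parts, perfect squares: 5², 6², 7², …: 25, 36, 49, 64, 81 → 100.
Rejects: 125, 216, 343, 512, 729 → 1000 (perfect cubes: 5³, 6³, 7³, …).
Putting it together: 100 parts, 1000 rejects.

100 parts, 1000 rejects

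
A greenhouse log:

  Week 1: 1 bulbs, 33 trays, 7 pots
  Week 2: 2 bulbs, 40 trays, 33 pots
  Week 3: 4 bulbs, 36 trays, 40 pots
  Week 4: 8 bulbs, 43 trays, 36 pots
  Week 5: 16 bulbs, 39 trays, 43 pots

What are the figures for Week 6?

32 bulbs, 46 trays, 39 pots

Bulbs: ×2 each step, so 1, 2, 4, 8, 16 → 32.
Trays: alternating steps +7, −4, +7, −4, …; 33, 40, 36, 43, 39 → 46.
For the pots, always the previous value of the trays: 7, 33, 40, 36, 43 → 39.
Putting it together: 32 bulbs, 46 trays, 39 pots.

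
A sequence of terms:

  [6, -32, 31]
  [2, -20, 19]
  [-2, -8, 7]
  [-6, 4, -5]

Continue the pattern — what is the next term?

First slot: −4 each step, so 6, 2, -2, -6 → -10.
Second slot: +12 each step, so -32, -20, -8, 4 → 16.
For the third slot, together with the second slot always sums to -1: 31, 19, 7, -5 → -17.
So the next term is [-10, 16, -17].

[-10, 16, -17]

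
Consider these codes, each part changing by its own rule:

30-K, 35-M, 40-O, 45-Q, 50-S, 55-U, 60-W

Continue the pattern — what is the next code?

First component: +5 each step, so 30, 35, 40, 45, 50, 55, 60 → 65.
Letter — letters move forward 2 places in the alphabet: K, M, O, Q, S, U, W → Y.
So the next code is 65-Y.

65-Y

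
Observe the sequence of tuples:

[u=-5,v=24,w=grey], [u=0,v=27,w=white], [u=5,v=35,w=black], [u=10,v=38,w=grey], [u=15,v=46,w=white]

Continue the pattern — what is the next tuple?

U goes -5, 0, 5, 10, 15 → 20 (+5 each step).
V: alternating steps +3, +8, +3, +8, …; 24, 27, 35, 38, 46 → 49.
W — repeats grey → white → black: grey, white, black, grey, white → black.
Combining the parts gives [u=20,v=49,w=black].

[u=20,v=49,w=black]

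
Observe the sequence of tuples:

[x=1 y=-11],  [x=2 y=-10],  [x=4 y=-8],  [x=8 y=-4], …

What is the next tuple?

X: 1, 2, 4, 8 → 16 (×2 each step).
Y goes -11, -10, -8, -4 → 4 (always 12 less than the x).
Putting it together: [x=16 y=4].

[x=16 y=4]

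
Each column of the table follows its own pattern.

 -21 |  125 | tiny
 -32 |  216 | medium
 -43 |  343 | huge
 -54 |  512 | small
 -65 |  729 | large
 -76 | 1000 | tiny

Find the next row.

-87  1331  medium

First component: −11 each step; -21, -32, -43, -54, -65, -76 → -87.
For the second component, perfect cubes: 5³, 6³, 7³, …: 125, 216, 343, 512, 729, 1000 → 1331.
Size — repeats tiny → medium → huge → small → large: tiny, medium, huge, small, large, tiny → medium.
So the next row is -87  1331  medium.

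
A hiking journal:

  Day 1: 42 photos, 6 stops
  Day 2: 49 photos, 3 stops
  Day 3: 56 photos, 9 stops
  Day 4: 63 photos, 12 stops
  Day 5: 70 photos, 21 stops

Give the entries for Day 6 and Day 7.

77 photos, 33 stops; 84 photos, 54 stops

Photos: +7 each step; 42, 49, 56, 63, 70 → 77 → 84.
For the stops, each term is the sum of the two before it: 6, 3, 9, 12, 21 → 33 → 54.
So the next two rows are 77 photos, 33 stops and 84 photos, 54 stops.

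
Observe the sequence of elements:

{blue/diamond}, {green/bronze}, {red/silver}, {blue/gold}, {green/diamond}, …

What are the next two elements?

For the colour, repeats blue → green → red: blue, green, red, blue, green → red → blue.
Rank — repeats diamond → bronze → silver → gold: diamond, bronze, silver, gold, diamond → bronze → silver.
Putting the parts together: {red/bronze} and then {blue/silver}.

{red/bronze}, {blue/silver}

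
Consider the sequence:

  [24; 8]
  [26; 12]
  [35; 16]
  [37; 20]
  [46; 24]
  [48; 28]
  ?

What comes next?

First component: 24, 26, 35, 37, 46, 48 → 57 (alternating steps +2, +9, +2, +9, …).
Second component: +4 each step, so 8, 12, 16, 20, 24, 28 → 32.
Putting it together: [57; 32].

[57; 32]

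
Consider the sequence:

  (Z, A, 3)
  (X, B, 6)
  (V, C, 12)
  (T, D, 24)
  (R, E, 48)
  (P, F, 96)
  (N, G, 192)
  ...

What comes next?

First letter: Z, X, V, T, R, P, N → L (letters move back 2 places in the alphabet).
For the second letter, letters move forward 1 place in the alphabet: A, B, C, D, E, F, G → H.
Third component goes 3, 6, 12, 24, 48, 96, 192 → 384 (×2 each step).
So the next triple is (L, H, 384).

(L, H, 384)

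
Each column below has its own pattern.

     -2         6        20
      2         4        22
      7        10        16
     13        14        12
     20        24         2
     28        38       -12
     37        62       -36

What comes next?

47  100  -74

For the first component, differences are 4, 5, 6, … (increasing by 1 each time): -2, 2, 7, 13, 20, 28, 37 → 47.
Second component: each term is the sum of the two before it; 6, 4, 10, 14, 24, 38, 62 → 100.
Third component goes 20, 22, 16, 12, 2, -12, -36 → -74 (together with the second component always sums to 26).
So the next row is 47  100  -74.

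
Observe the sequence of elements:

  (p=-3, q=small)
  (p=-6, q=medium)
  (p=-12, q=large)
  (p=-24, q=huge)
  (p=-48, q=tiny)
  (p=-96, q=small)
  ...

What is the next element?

(p=-192, q=medium)

P: ×2 each step; -3, -6, -12, -24, -48, -96 → -192.
Q: small, medium, large, huge, tiny, small → medium (repeats small → medium → large → huge → tiny).
So the next element is (p=-192, q=medium).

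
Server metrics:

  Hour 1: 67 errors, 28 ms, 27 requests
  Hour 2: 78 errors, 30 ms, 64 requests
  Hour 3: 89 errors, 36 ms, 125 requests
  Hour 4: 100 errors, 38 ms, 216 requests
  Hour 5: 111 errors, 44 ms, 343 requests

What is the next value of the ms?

46

For the ms, alternating steps +2, +6, +2, +6, …: 28, 30, 36, 38, 44 → 46.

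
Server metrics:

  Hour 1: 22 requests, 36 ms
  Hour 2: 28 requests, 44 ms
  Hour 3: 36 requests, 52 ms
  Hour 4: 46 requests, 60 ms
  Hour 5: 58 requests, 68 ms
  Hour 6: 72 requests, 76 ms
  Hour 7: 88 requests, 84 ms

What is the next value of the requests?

106

Requests goes 22, 28, 36, 46, 58, 72, 88 → 106 (differences are 6, 8, 10, … (increasing by 2 each time)).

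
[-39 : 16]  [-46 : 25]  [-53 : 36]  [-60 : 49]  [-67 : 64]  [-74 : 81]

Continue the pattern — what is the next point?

[-81 : 100]

For the first coordinate, −7 each step: -39, -46, -53, -60, -67, -74 → -81.
For the second coordinate, perfect squares: 4², 5², 6², …: 16, 25, 36, 49, 64, 81 → 100.
Combining the parts gives [-81 : 100].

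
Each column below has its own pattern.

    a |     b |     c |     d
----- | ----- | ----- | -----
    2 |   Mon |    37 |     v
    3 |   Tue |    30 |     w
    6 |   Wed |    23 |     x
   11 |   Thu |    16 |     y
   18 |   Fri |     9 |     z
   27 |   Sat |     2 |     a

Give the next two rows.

38  Sun  -5  b; 51  Mon  -12  c

Column a: differences are 1, 3, 5, … (increasing by 2 each time), so 2, 3, 6, 11, 18, 27 → 38 → 51.
Column b: runs through the weekdays Mon→Sun; Mon, Tue, Wed, Thu, Fri, Sat → Sun → Mon.
Column c: −7 each step, so 37, 30, 23, 16, 9, 2 → -5 → -12.
Column d: v, w, x, y, z, a → b → c (letters move forward 1 place in the alphabet, wrapping Z→A).
Putting the parts together: 38  Sun  -5  b and then 51  Mon  -12  c.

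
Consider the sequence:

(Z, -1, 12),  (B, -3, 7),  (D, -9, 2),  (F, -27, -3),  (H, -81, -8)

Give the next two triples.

(J, -243, -13), (L, -729, -18)

For the letter, letters move forward 2 places in the alphabet, wrapping Z→A: Z, B, D, F, H → J → L.
Second entry goes -1, -3, -9, -27, -81 → -243 → -729 (×3 each step).
Third entry: 12, 7, 2, -3, -8 → -13 → -18 (−5 each step).
Putting the parts together: (J, -243, -13) and then (L, -729, -18).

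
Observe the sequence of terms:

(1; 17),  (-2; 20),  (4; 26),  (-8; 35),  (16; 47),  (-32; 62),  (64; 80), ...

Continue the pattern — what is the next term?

(-128; 101)

First slot — ×(-2) each step: 1, -2, 4, -8, 16, -32, 64 → -128.
Second slot: differences are 3, 6, 9, … (increasing by 3 each time); 17, 20, 26, 35, 47, 62, 80 → 101.
Putting it together: (-128; 101).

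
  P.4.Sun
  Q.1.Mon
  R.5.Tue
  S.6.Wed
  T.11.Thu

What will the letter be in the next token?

U

Letter: P, Q, R, S, T → U (letters move forward 1 place in the alphabet).
For the second component, each term is the sum of the two before it: 4, 1, 5, 6, 11 → 17.
Day: runs through the weekdays Mon→Sun; Sun, Mon, Tue, Wed, Thu → Fri.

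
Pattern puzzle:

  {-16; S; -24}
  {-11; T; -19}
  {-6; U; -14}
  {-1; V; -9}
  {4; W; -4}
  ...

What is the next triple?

{9; X; 1}

First slot: -16, -11, -6, -1, 4 → 9 (+5 each step).
Letter: letters move forward 1 place in the alphabet; S, T, U, V, W → X.
Third slot: -24, -19, -14, -9, -4 → 1 (always 8 less than the first slot).
Putting it together: {9; X; 1}.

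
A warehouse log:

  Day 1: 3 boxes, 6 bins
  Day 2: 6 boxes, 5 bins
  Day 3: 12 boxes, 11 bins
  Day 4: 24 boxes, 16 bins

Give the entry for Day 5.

48 boxes, 27 bins

Boxes goes 3, 6, 12, 24 → 48 (×2 each step).
Bins: each term is the sum of the two before it, so 6, 5, 11, 16 → 27.
So the next line is 48 boxes, 27 bins.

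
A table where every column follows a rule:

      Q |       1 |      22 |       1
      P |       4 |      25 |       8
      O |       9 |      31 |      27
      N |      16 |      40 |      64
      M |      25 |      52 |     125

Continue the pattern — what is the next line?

Letter: Q, P, O, N, M → L (letters move back 1 place in the alphabet).
Second component: perfect squares: 1², 2², 3², …, so 1, 4, 9, 16, 25 → 36.
Third component goes 22, 25, 31, 40, 52 → 67 (differences are 3, 6, 9, … (increasing by 3 each time)).
Fourth component goes 1, 8, 27, 64, 125 → 216 (perfect cubes: 1³, 2³, 3³, …).
So the next line is L  36  67  216.

L  36  67  216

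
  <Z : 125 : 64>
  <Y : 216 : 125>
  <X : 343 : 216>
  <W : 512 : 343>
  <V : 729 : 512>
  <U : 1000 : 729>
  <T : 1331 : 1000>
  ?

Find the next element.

For the letter, letters move back 1 place in the alphabet: Z, Y, X, W, V, U, T → S.
Second component: perfect cubes: 5³, 6³, 7³, …, so 125, 216, 343, 512, 729, 1000, 1331 → 1728.
Third component goes 64, 125, 216, 343, 512, 729, 1000 → 1331 (perfect cubes: 4³, 5³, 6³, …).
Putting it together: <S : 1728 : 1331>.

<S : 1728 : 1331>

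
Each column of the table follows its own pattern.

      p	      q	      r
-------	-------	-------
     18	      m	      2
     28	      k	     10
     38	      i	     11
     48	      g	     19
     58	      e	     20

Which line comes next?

Column p goes 18, 28, 38, 48, 58 → 68 (+10 each step).
Column q goes m, k, i, g, e → c (letters move back 2 places in the alphabet).
Column r: 2, 10, 11, 19, 20 → 28 (alternating steps +8, +1, +8, +1, …).
Putting it together: 68  c  28.

68  c  28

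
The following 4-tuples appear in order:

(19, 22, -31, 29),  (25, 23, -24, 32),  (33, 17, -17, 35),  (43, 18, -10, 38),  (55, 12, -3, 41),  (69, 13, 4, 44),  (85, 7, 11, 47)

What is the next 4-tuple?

(103, 8, 18, 50)

First value: differences are 6, 8, 10, … (increasing by 2 each time), so 19, 25, 33, 43, 55, 69, 85 → 103.
Second value goes 22, 23, 17, 18, 12, 13, 7 → 8 (alternating steps +1, −6, +1, −6, …).
For the third value, +7 each step: -31, -24, -17, -10, -3, 4, 11 → 18.
Fourth value: +3 each step; 29, 32, 35, 38, 41, 44, 47 → 50.
So the next 4-tuple is (103, 8, 18, 50).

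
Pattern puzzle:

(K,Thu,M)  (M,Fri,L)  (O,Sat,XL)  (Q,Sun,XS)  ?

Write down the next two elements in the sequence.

Letter: K, M, O, Q → S → U (letters move forward 2 places in the alphabet).
Day — runs through the weekdays Mon→Sun: Thu, Fri, Sat, Sun → Mon → Tue.
Size goes M, L, XL, XS → S → M (runs through clothing sizes XS→XL).
Putting the parts together: (S,Mon,S) and then (U,Tue,M).

(S,Mon,S), (U,Tue,M)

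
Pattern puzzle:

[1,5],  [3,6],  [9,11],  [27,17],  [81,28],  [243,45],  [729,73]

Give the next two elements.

[2187,118], [6561,191]

First value goes 1, 3, 9, 27, 81, 243, 729 → 2187 → 6561 (×3 each step).
For the second value, each term is the sum of the two before it: 5, 6, 11, 17, 28, 45, 73 → 118 → 191.
Putting the parts together: [2187,118] and then [6561,191].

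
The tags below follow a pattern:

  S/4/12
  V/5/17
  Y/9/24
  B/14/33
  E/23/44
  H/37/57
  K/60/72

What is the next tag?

For the letter, letters move forward 3 places in the alphabet, wrapping Z→A: S, V, Y, B, E, H, K → N.
Second component: each term is the sum of the two before it; 4, 5, 9, 14, 23, 37, 60 → 97.
Third component goes 12, 17, 24, 33, 44, 57, 72 → 89 (differences are 5, 7, 9, … (increasing by 2 each time)).
Putting it together: N/97/89.

N/97/89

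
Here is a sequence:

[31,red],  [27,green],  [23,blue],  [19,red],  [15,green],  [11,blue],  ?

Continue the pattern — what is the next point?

[7,red]

First coordinate: 31, 27, 23, 19, 15, 11 → 7 (−4 each step).
Colour: red, green, blue, red, green, blue → red (repeats red → green → blue).
So the next point is [7,red].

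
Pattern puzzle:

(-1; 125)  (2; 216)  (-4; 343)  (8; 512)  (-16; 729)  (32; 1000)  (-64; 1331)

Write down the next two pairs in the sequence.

First slot: ×(-2) each step; -1, 2, -4, 8, -16, 32, -64 → 128 → -256.
Second slot goes 125, 216, 343, 512, 729, 1000, 1331 → 1728 → 2197 (perfect cubes: 5³, 6³, 7³, …).
Putting the parts together: (128; 1728) and then (-256; 2197).

(128; 1728), (-256; 2197)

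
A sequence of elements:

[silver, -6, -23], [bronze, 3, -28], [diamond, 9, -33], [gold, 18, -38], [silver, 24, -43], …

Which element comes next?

Rank: repeats silver → bronze → diamond → gold, so silver, bronze, diamond, gold, silver → bronze.
For the second entry, alternating steps +9, +6, +9, +6, …: -6, 3, 9, 18, 24 → 33.
Third entry: -23, -28, -33, -38, -43 → -48 (−5 each step).
Putting it together: [bronze, 33, -48].

[bronze, 33, -48]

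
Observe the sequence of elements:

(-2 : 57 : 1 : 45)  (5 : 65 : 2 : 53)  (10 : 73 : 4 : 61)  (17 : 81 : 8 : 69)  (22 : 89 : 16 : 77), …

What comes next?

First component: alternating steps +7, +5, +7, +5, …, so -2, 5, 10, 17, 22 → 29.
Second component: +8 each step; 57, 65, 73, 81, 89 → 97.
Third component: ×2 each step; 1, 2, 4, 8, 16 → 32.
Fourth component: always 12 less than the second component, so 45, 53, 61, 69, 77 → 85.
Putting it together: (29 : 97 : 32 : 85).

(29 : 97 : 32 : 85)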